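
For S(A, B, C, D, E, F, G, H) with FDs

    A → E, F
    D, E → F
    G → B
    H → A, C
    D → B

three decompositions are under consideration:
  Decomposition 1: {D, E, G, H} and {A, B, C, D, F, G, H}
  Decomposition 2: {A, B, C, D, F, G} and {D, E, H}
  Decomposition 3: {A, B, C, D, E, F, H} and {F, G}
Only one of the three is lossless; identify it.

Decomposition 1

Decomposition 1: common = {D, G, H}, closure = {A, B, C, D, E, F, G, H} → lossless.
Decomposition 2: common = {D}, closure = {B, D} → lossy.
Decomposition 3: common = {F}, closure = {F} → lossy.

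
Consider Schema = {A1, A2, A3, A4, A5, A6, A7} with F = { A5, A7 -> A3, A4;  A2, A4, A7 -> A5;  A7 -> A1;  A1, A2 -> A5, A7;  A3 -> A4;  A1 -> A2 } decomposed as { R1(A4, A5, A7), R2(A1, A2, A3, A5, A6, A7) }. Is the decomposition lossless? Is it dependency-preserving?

Lossless test: (A5, A7)⁺ = {A1, A2, A3, A4, A5, A7}, which contains all of one fragment — lossless.
Dependency preservation: the restricted closure of {A3} across the fragments never reaches {A4}, so A3 → A4 cannot be enforced without a join — not preserved.

lossless but not dependency-preserving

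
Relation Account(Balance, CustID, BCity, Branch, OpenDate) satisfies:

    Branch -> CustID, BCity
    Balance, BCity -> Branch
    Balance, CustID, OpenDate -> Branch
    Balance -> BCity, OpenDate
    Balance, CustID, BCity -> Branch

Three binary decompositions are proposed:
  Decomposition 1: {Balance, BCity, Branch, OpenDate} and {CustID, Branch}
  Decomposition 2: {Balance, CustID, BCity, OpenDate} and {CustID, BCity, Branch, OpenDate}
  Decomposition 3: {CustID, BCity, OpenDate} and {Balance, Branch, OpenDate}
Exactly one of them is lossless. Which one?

Decomposition 1

Decomposition 1: common = {Branch}, closure = {CustID, BCity, Branch} → lossless.
Decomposition 2: common = {CustID, BCity, OpenDate}, closure = {CustID, BCity, OpenDate} → lossy.
Decomposition 3: common = {OpenDate}, closure = {OpenDate} → lossy.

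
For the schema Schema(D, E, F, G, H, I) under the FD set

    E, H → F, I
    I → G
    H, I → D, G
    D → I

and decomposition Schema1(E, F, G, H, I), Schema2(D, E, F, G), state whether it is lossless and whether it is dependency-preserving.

Lossless test: (E, F, G)⁺ = {E, F, G}, which is a superkey of neither fragment — lossy.
Dependency preservation: the restricted closure of {H, I} across the fragments never reaches {D, G}, so H, I → D, G cannot be enforced without a join — not preserved.

lossy and not dependency-preserving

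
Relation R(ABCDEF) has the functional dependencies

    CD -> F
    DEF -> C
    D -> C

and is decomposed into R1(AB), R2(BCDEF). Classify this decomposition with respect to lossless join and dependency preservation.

Lossless test: (B)⁺ = {B}, which is a superkey of neither fragment — lossy.
Dependency preservation: every FD's attributes lie within a single fragment, so each can be enforced locally — preserved.

lossy but dependency-preserving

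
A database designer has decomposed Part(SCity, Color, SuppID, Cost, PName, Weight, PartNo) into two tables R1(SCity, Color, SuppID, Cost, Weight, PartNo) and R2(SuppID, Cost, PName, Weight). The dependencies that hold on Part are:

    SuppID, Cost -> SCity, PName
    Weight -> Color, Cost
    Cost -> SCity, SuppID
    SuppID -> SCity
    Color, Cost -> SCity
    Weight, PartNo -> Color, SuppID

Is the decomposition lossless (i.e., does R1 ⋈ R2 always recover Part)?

Yes

Common attributes: R1 ∩ R2 = {SuppID, Cost, Weight}.
Closure of {SuppID, Cost, Weight}: SuppID, Cost → SCity, PName applies, adding SCity, PName; Weight → Color, Cost applies, adding Color. So (SuppID, Cost, Weight)⁺ = {SCity, Color, SuppID, Cost, PName, Weight}.
This closure contains every attribute of R2, so R1 ∩ R2 → R2. The join is lossless.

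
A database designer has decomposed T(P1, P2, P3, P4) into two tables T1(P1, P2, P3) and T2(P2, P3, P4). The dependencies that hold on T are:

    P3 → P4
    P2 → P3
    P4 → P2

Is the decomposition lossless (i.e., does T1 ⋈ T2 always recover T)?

Yes

Common attributes: T1 ∩ T2 = {P2, P3}.
Closure of {P2, P3}: P3 → P4 applies, adding P4. So (P2, P3)⁺ = {P2, P3, P4}.
This closure contains every attribute of T2, so T1 ∩ T2 → T2. The join is lossless.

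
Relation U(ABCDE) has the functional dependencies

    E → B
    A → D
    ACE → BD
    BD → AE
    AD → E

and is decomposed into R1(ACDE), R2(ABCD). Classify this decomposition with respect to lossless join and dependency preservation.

lossless but not dependency-preserving

Lossless test: (ACD)⁺ = {ABCDE}, which contains all of one fragment — lossless.
Dependency preservation: the restricted closure of {E} across the fragments never reaches {B}, so E → B cannot be enforced without a join — not preserved.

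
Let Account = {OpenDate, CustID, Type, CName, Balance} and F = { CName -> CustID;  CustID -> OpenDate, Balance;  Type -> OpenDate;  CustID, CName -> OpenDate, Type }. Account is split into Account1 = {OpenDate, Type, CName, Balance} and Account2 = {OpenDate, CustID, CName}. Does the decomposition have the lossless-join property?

Common attributes: Account1 ∩ Account2 = {OpenDate, CName}.
Closure of {OpenDate, CName}: CName → CustID applies, adding CustID; CustID → OpenDate, Balance applies, adding Balance; CustID, CName → OpenDate, Type applies, adding Type. So (OpenDate, CName)⁺ = {OpenDate, CustID, Type, CName, Balance}.
This closure contains every attribute of Account1, so Account1 ∩ Account2 → Account1. The join is lossless.

Yes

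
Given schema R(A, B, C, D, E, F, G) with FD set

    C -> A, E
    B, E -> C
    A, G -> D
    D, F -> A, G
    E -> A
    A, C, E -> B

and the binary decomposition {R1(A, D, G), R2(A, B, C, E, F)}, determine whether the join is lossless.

Common attributes: R1 ∩ R2 = {A}.
No dependency enlarges {A}, so (A)⁺ = {A}.
The closure contains neither all of R1 = {A, D, G} nor all of R2 = {A, B, C, E, F}, so the common attributes are not a superkey of either fragment. The join is lossy.

No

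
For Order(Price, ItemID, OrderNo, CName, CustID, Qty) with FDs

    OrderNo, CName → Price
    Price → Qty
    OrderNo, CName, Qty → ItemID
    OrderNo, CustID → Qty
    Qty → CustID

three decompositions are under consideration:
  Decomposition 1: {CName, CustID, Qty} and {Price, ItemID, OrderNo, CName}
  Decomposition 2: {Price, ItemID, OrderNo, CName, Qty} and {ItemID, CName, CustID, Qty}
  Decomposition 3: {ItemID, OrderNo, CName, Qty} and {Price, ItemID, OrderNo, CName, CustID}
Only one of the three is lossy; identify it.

Decomposition 1: common = {CName}, closure = {CName} → lossy.
Decomposition 2: common = {ItemID, CName, Qty}, closure = {ItemID, CName, CustID, Qty} → lossless.
Decomposition 3: common = {ItemID, OrderNo, CName}, closure = {Price, ItemID, OrderNo, CName, CustID, Qty} → lossless.

Decomposition 1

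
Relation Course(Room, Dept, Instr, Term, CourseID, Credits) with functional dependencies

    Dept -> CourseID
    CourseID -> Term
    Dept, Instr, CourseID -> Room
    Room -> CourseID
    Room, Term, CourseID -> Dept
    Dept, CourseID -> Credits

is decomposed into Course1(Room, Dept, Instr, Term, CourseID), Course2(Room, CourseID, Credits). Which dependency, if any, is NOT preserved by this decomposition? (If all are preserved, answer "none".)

Dept, CourseID -> Credits

Check Dept, CourseID → Credits: no single fragment contains all of {Dept, CourseID, Credits}, and the restricted closure of {Dept, CourseID} across the fragments never reaches {Credits}.
Dept → CourseID is preserved.
CourseID → Term is preserved.
Dept, Instr, CourseID → Room is preserved.
Room → CourseID is preserved.
Room, Term, CourseID → Dept is preserved.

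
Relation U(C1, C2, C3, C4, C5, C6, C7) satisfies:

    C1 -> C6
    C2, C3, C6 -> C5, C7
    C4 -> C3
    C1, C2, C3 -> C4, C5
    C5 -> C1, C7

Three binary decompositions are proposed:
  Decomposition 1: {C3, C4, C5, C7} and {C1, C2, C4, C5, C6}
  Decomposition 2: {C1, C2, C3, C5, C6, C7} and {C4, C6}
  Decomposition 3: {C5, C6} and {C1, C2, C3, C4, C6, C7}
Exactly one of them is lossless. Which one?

Decomposition 1: common = {C4, C5}, closure = {C1, C3, C4, C5, C6, C7} → lossless.
Decomposition 2: common = {C6}, closure = {C6} → lossy.
Decomposition 3: common = {C6}, closure = {C6} → lossy.

Decomposition 1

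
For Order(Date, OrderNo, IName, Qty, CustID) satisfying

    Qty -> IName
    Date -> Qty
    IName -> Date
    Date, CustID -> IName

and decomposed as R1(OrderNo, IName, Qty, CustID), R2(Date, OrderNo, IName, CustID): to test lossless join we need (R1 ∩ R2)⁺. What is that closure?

Date, OrderNo, IName, Qty, CustID

R1 ∩ R2 = {OrderNo, IName, CustID}.
IName → Date applies, adding Date
Date → Qty applies, adding Qty
Closure: {Date, OrderNo, IName, Qty, CustID}.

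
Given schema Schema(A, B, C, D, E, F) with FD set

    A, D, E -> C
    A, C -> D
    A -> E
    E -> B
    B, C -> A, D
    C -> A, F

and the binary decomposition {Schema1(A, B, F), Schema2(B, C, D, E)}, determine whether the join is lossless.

Common attributes: Schema1 ∩ Schema2 = {B}.
No dependency enlarges {B}, so (B)⁺ = {B}.
The closure contains neither all of Schema1 = {A, B, F} nor all of Schema2 = {B, C, D, E}, so the common attributes are not a superkey of either fragment. The join is lossy.

No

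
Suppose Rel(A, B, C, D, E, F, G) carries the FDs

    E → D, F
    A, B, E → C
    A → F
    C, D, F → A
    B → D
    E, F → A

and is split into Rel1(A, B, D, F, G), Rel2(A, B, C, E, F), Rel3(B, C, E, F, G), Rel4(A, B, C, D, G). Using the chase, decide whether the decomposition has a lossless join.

Yes

Chase test. Columns are A, B, C, D, E, F, G; row i has aⱼ where attribute j ∈ Reli, else bᵢⱼ.
Initial tableau (one row per fragment):
  row 1: a1 a2 b13 a4 b15 a6 a7
  row 2: a1 a2 a3 b24 a5 a6 b27
  row 3: b31 a2 a3 b34 a5 a6 a7
  row 4: a1 a2 a3 a4 b45 b46 a7
Rows 2 and 3 agree on E; apply E→D, F and equate their D, F entries.
Rows 1 and 4 agree on A; apply A→F and equate their F entries.
Rows 2 and 3 agree on C, D, F; apply C, D, F→A and equate their A entries.
Rows 1 and 2 agree on B; apply B→D and equate their D entries.
Row 3 is now all distinguished symbols — the join is lossless.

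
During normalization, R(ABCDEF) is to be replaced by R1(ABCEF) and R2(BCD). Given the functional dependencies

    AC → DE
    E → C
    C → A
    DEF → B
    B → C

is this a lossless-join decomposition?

Common attributes: R1 ∩ R2 = {BC}.
Closure of {BC}: C → A applies, adding A; AC → DE applies, adding DE. So (BC)⁺ = {ABCDE}.
This closure contains every attribute of R2, so R1 ∩ R2 → R2. The join is lossless.

Yes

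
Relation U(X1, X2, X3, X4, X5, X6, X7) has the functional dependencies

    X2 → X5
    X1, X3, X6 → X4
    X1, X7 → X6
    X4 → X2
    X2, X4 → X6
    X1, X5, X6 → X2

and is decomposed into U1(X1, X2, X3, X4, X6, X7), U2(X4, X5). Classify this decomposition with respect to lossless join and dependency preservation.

Lossless test: (X4)⁺ = {X2, X4, X5, X6}, which contains all of one fragment — lossless.
Dependency preservation: the restricted closure of {X2} across the fragments never reaches {X5}, so X2 → X5 cannot be enforced without a join — not preserved.

lossless but not dependency-preserving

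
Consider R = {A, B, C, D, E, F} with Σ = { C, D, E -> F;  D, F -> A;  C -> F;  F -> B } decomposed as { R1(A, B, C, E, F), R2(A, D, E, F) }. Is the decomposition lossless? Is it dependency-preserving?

Lossless test: (A, E, F)⁺ = {A, B, E, F}, which is a superkey of neither fragment — lossy.
Dependency preservation: C, D, E → F is not contained in any single fragment, but the restricted closure of its left-hand side across the fragments still reaches the right-hand side; the remaining FDs each lie inside some fragment. All dependencies are preserved.

lossy but dependency-preserving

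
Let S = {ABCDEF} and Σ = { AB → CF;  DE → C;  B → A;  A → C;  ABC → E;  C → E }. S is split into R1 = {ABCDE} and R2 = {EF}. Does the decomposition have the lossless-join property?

No

Common attributes: R1 ∩ R2 = {E}.
No dependency enlarges {E}, so (E)⁺ = {E}.
The closure contains neither all of R1 = {ABCDE} nor all of R2 = {EF}, so the common attributes are not a superkey of either fragment. The join is lossy.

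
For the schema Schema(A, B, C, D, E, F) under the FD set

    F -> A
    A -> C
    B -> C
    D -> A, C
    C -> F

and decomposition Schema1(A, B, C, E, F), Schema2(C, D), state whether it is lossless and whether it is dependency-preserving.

Lossless test: (C)⁺ = {A, C, F}, which is a superkey of neither fragment — lossy.
Dependency preservation: D → A, C is not contained in any single fragment, but the restricted closure of its left-hand side across the fragments still reaches the right-hand side; the remaining FDs each lie inside some fragment. All dependencies are preserved.

lossy but dependency-preserving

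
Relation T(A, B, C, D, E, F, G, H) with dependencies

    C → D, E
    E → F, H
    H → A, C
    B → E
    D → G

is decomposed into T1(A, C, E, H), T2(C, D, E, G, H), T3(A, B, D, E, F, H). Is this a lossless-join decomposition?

Yes

Chase test. Columns are A, B, C, D, E, F, G, H; row i has aⱼ where attribute j ∈ Ti, else bᵢⱼ.
Initial tableau (one row per fragment):
  row 1: a1 b12 a3 b14 a5 b16 b17 a8
  row 2: b21 b22 a3 a4 a5 b26 a7 a8
  row 3: a1 a2 b33 a4 a5 a6 b37 a8
Rows 1 and 2 agree on C; apply C→D, E and equate their D, E entries.
Rows 1 and 2 agree on E; apply E→F, H and equate their F, H entries.
Rows 1 and 3 agree on E; apply E→F, H and equate their F, H entries.
Rows 1 and 2 agree on H; apply H→A, C and equate their A, C entries.
Rows 1 and 3 agree on H; apply H→A, C and equate their A, C entries.
Rows 1 and 2 agree on D; apply D→G and equate their G entries.
Rows 1 and 3 agree on D; apply D→G and equate their G entries.
Row 3 is now all distinguished symbols — the join is lossless.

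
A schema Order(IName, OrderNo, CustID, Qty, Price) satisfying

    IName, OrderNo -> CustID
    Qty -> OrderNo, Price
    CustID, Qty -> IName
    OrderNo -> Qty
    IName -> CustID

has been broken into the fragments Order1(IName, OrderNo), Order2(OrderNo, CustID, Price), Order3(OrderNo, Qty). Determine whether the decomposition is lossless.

Chase test. Columns are IName, OrderNo, CustID, Qty, Price; row i has aⱼ where attribute j ∈ Orderi, else bᵢⱼ.
Initial tableau (one row per fragment):
  row 1: a1 a2 b13 b14 b15
  row 2: b21 a2 a3 b24 a5
  row 3: b31 a2 b33 a4 b35
Rows 1 and 2 agree on OrderNo; apply OrderNo→Qty and equate their Qty entries.
Rows 1 and 3 agree on OrderNo; apply OrderNo→Qty and equate their Qty entries.
Rows 1 and 2 agree on Qty; apply Qty→OrderNo, Price and equate their OrderNo, Price entries.
Rows 1 and 3 agree on Qty; apply Qty→OrderNo, Price and equate their OrderNo, Price entries.
No row becomes fully distinguished — the join is lossy.

No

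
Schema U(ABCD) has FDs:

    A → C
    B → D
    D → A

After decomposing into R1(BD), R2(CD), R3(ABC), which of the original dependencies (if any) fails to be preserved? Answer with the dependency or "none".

Check D → A: no single fragment contains all of {AD}, and the restricted closure of {D} across the fragments never reaches {A}.
A → C is preserved.
B → D is preserved.

D → A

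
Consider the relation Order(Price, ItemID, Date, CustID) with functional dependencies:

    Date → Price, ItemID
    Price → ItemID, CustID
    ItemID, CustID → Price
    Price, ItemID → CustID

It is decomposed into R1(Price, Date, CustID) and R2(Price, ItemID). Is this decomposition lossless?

Yes

Common attributes: R1 ∩ R2 = {Price}.
Closure of {Price}: Price → ItemID, CustID applies, adding ItemID, CustID. So (Price)⁺ = {Price, ItemID, CustID}.
This closure contains every attribute of R2, so R1 ∩ R2 → R2. The join is lossless.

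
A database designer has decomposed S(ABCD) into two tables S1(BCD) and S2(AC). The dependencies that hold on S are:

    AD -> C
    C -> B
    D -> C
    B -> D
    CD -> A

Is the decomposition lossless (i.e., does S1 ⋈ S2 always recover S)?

Yes

Common attributes: S1 ∩ S2 = {C}.
Closure of {C}: C → B applies, adding B; B → D applies, adding D; CD → A applies, adding A. So (C)⁺ = {ABCD}.
This closure contains every attribute of S1, so S1 ∩ S2 → S1. The join is lossless.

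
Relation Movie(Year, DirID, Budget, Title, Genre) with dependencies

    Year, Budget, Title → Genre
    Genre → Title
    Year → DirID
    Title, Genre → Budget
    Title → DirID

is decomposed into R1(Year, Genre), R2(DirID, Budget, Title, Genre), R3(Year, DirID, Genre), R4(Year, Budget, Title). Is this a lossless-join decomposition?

Yes

Chase test. Columns are Year, DirID, Budget, Title, Genre; row i has aⱼ where attribute j ∈ Ri, else bᵢⱼ.
Initial tableau (one row per fragment):
  row 1: a1 b12 b13 b14 a5
  row 2: b21 a2 a3 a4 a5
  row 3: a1 a2 b33 b34 a5
  row 4: a1 b42 a3 a4 b45
Rows 1 and 2 agree on Genre; apply Genre→Title and equate their Title entries.
Rows 1 and 3 agree on Genre; apply Genre→Title and equate their Title entries.
Rows 1 and 3 agree on Year; apply Year→DirID and equate their DirID entries.
Rows 1 and 4 agree on Year; apply Year→DirID and equate their DirID entries.
Rows 1 and 2 agree on Title, Genre; apply Title, Genre→Budget and equate their Budget entries.
Rows 1 and 3 agree on Title, Genre; apply Title, Genre→Budget and equate their Budget entries.
Rows 1 and 4 agree on Year, Budget, Title; apply Year, Budget, Title→Genre and equate their Genre entries.
Row 1 is now all distinguished symbols — the join is lossless.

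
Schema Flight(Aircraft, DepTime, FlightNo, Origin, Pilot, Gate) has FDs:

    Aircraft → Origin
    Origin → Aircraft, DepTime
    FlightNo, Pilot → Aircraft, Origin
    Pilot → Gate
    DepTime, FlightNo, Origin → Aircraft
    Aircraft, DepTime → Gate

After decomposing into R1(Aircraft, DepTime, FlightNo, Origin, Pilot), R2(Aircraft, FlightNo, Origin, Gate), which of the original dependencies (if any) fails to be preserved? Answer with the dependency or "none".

Pilot → Gate

Check Pilot → Gate: no single fragment contains all of {Pilot, Gate}, and the restricted closure of {Pilot} across the fragments never reaches {Gate}.
Aircraft → Origin is preserved.
Origin → Aircraft, DepTime is preserved.
FlightNo, Pilot → Aircraft, Origin is preserved.
DepTime, FlightNo, Origin → Aircraft is preserved.
Aircraft, DepTime → Gate is preserved.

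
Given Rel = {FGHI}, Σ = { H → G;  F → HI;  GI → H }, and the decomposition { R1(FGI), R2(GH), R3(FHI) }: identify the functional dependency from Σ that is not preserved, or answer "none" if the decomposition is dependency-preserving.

GI → H

Check GI → H: no single fragment contains all of {GHI}, and the restricted closure of {GI} across the fragments never reaches {H}.
H → G is preserved.
F → HI is preserved.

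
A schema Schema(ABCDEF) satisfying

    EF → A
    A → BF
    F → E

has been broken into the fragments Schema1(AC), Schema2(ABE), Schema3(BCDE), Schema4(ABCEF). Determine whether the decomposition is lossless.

No

Chase test. Columns are ABCDEF; row i has aⱼ where attribute j ∈ Schemai, else bᵢⱼ.
Initial tableau (one row per fragment):
  row 1: a1 b12 a3 b14 b15 b16
  row 2: a1 a2 b23 b24 a5 b26
  row 3: b31 a2 a3 a4 a5 b36
  row 4: a1 a2 a3 b44 a5 a6
Rows 1 and 2 agree on A; apply A→BF and equate their BF entries.
Rows 1 and 4 agree on A; apply A→BF and equate their BF entries.
Rows 1 and 2 agree on F; apply F→E and equate their E entries.
No row becomes fully distinguished — the join is lossy.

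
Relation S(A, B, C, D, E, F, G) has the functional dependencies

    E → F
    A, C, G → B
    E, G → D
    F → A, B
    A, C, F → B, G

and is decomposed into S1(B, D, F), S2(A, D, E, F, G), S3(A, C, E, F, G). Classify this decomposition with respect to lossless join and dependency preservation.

lossless but not dependency-preserving

Lossless test (chase): Rows 2 and 3 agree on E, G; apply E, G→D and equate their D entries. Rows 1 and 2 agree on F; apply F→A, B and equate their A, B entries. Rows 1 and 3 agree on F; apply F→A, B and equate their A, B entries. Row 3 is now all distinguished symbols — the join is lossless.
Dependency preservation: the restricted closure of {A, C, G} across the fragments never reaches {B}, so A, C, G → B cannot be enforced without a join — not preserved.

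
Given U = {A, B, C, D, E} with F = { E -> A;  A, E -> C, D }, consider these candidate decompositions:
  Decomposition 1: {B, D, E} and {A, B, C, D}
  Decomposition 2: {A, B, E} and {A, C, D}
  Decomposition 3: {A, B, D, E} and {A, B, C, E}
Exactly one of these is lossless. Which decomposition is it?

Decomposition 1: common = {B, D}, closure = {B, D} → lossy.
Decomposition 2: common = {A}, closure = {A} → lossy.
Decomposition 3: common = {A, B, E}, closure = {A, B, C, D, E} → lossless.

Decomposition 3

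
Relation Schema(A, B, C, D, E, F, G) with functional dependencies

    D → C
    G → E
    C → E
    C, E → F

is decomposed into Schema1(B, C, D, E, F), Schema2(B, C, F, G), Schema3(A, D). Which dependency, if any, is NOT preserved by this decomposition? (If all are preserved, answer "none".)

Check G → E: no single fragment contains all of {E, G}, and the restricted closure of {G} across the fragments never reaches {E}.
D → C is preserved.
C → E is preserved.
C, E → F is preserved.

G → E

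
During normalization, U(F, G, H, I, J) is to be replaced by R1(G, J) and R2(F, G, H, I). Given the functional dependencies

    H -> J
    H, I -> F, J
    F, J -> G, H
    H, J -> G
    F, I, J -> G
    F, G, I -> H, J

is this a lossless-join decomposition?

No

Common attributes: R1 ∩ R2 = {G}.
No dependency enlarges {G}, so (G)⁺ = {G}.
The closure contains neither all of R1 = {G, J} nor all of R2 = {F, G, H, I}, so the common attributes are not a superkey of either fragment. The join is lossy.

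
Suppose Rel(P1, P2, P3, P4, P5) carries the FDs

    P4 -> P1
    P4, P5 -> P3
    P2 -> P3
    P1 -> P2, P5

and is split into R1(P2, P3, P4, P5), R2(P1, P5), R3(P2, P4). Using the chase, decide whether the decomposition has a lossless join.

Chase test. Columns are P1, P2, P3, P4, P5; row i has aⱼ where attribute j ∈ Ri, else bᵢⱼ.
Initial tableau (one row per fragment):
  row 1: b11 a2 a3 a4 a5
  row 2: a1 b22 b23 b24 a5
  row 3: b31 a2 b33 a4 b35
Rows 1 and 3 agree on P4; apply P4→P1 and equate their P1 entries.
Rows 1 and 3 agree on P2; apply P2→P3 and equate their P3 entries.
Rows 1 and 3 agree on P1; apply P1→P2, P5 and equate their P2, P5 entries.
No row becomes fully distinguished — the join is lossy.

No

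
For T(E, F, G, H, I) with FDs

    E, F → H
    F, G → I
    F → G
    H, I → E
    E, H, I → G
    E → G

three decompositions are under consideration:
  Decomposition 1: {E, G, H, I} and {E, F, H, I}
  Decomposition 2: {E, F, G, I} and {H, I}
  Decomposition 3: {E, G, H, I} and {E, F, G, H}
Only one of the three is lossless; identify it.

Decomposition 1

Decomposition 1: common = {E, H, I}, closure = {E, G, H, I} → lossless.
Decomposition 2: common = {I}, closure = {I} → lossy.
Decomposition 3: common = {E, G, H}, closure = {E, G, H} → lossy.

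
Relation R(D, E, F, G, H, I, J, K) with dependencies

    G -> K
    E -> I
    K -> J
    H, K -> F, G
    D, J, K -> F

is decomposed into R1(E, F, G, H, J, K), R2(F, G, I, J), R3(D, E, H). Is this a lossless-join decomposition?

No

Chase test. Columns are D, E, F, G, H, I, J, K; row i has aⱼ where attribute j ∈ Ri, else bᵢⱼ.
Initial tableau (one row per fragment):
  row 1: b11 a2 a3 a4 a5 b16 a7 a8
  row 2: b21 b22 a3 a4 b25 a6 a7 b28
  row 3: a1 a2 b33 b34 a5 b36 b37 b38
Rows 1 and 2 agree on G; apply G→K and equate their K entries.
Rows 1 and 3 agree on E; apply E→I and equate their I entries.
No row becomes fully distinguished — the join is lossy.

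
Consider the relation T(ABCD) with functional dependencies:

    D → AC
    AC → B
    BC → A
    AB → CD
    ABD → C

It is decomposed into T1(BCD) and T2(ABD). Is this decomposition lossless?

Yes

Common attributes: T1 ∩ T2 = {BD}.
Closure of {BD}: D → AC applies, adding AC. So (BD)⁺ = {ABCD}.
This closure contains every attribute of T1, so T1 ∩ T2 → T1. The join is lossless.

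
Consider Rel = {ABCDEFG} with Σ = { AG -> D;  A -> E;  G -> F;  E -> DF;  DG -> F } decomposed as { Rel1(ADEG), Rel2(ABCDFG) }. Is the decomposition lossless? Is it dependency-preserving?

lossless but not dependency-preserving

Lossless test: (ADG)⁺ = {ADEFG}, which contains all of one fragment — lossless.
Dependency preservation: the restricted closure of {E} across the fragments never reaches {DF}, so E → DF cannot be enforced without a join — not preserved.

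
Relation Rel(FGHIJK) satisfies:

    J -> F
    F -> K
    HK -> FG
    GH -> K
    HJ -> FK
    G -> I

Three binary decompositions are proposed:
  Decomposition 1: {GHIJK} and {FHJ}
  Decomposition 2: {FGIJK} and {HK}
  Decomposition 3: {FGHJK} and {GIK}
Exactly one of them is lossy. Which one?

Decomposition 2

Decomposition 1: common = {HJ}, closure = {FGHIJK} → lossless.
Decomposition 2: common = {K}, closure = {K} → lossy.
Decomposition 3: common = {GK}, closure = {GIK} → lossless.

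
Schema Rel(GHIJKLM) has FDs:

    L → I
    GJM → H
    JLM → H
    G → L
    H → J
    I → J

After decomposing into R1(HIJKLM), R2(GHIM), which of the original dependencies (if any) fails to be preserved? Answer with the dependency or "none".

G → L

Check G → L: no single fragment contains all of {GL}, and the restricted closure of {G} across the fragments never reaches {L}.
L → I is preserved.
GJM → H is preserved.
JLM → H is preserved.
H → J is preserved.
I → J is preserved.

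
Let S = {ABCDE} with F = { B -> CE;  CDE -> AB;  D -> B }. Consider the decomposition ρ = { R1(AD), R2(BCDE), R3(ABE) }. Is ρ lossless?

Chase test. Columns are ABCDE; row i has aⱼ where attribute j ∈ Ri, else bᵢⱼ.
Initial tableau (one row per fragment):
  row 1: a1 b12 b13 a4 b15
  row 2: b21 a2 a3 a4 a5
  row 3: a1 a2 b33 b34 a5
Rows 2 and 3 agree on B; apply B→CE and equate their CE entries.
Rows 1 and 2 agree on D; apply D→B and equate their B entries.
Rows 1 and 2 agree on B; apply B→CE and equate their CE entries.
Rows 1 and 2 agree on CDE; apply CDE→AB and equate their AB entries.
Row 1 is now all distinguished symbols — the join is lossless.

Yes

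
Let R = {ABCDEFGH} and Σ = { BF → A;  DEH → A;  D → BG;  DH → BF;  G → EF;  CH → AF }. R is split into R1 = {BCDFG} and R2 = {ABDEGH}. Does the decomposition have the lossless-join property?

No

Common attributes: R1 ∩ R2 = {BDG}.
Closure of {BDG}: G → EF applies, adding EF; BF → A applies, adding A. So (BDG)⁺ = {ABDEFG}.
The closure contains neither all of R1 = {BCDFG} nor all of R2 = {ABDEGH}, so the common attributes are not a superkey of either fragment. The join is lossy.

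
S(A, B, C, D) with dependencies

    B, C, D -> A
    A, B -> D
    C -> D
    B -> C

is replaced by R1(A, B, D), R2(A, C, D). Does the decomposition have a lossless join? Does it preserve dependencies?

lossy and not dependency-preserving

Lossless test: (A, D)⁺ = {A, D}, which is a superkey of neither fragment — lossy.
Dependency preservation: the restricted closure of {B} across the fragments never reaches {C}, so B → C cannot be enforced without a join — not preserved.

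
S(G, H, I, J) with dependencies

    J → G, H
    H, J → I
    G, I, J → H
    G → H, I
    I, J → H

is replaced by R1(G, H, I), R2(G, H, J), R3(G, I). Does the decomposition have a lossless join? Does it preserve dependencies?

Lossless test (chase): Rows 1 and 2 agree on G; apply G→H, I and equate their H, I entries. Rows 1 and 3 agree on G; apply G→H, I and equate their H, I entries. Row 2 is now all distinguished symbols — the join is lossless.
Dependency preservation: H, J → I; G, I, J → H; I, J → H are not contained in any single fragment, but the restricted closure of each left-hand side across the fragments still reaches the right-hand side; the remaining FDs each lie inside some fragment. All dependencies are preserved.

lossless and dependency-preserving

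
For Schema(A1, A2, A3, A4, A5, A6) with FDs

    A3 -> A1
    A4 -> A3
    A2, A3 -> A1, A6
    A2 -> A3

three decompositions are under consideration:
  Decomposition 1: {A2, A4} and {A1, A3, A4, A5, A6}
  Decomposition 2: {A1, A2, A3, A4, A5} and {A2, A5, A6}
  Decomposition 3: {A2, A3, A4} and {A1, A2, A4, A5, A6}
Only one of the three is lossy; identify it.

Decomposition 1

Decomposition 1: common = {A4}, closure = {A1, A3, A4} → lossy.
Decomposition 2: common = {A2, A5}, closure = {A1, A2, A3, A5, A6} → lossless.
Decomposition 3: common = {A2, A4}, closure = {A1, A2, A3, A4, A6} → lossless.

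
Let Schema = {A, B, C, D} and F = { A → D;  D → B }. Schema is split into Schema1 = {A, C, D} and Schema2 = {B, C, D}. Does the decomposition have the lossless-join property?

Yes

Common attributes: Schema1 ∩ Schema2 = {C, D}.
Closure of {C, D}: D → B applies, adding B. So (C, D)⁺ = {B, C, D}.
This closure contains every attribute of Schema2, so Schema1 ∩ Schema2 → Schema2. The join is lossless.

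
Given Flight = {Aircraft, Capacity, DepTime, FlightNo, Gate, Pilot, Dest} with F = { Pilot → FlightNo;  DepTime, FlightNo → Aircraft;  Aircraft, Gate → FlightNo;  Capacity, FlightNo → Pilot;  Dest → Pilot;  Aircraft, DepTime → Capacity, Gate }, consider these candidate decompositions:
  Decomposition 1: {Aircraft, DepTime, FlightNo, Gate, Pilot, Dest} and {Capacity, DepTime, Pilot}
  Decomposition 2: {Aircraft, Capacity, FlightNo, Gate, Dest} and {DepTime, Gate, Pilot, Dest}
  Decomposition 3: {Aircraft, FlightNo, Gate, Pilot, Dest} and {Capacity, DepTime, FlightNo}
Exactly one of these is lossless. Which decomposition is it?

Decomposition 1: common = {DepTime, Pilot}, closure = {Aircraft, Capacity, DepTime, FlightNo, Gate, Pilot} → lossless.
Decomposition 2: common = {Gate, Dest}, closure = {FlightNo, Gate, Pilot, Dest} → lossy.
Decomposition 3: common = {FlightNo}, closure = {FlightNo} → lossy.

Decomposition 1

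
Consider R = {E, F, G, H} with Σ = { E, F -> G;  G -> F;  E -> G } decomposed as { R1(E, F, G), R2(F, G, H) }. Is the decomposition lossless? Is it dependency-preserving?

lossy but dependency-preserving

Lossless test: (F, G)⁺ = {F, G}, which is a superkey of neither fragment — lossy.
Dependency preservation: every FD's attributes lie within a single fragment, so each can be enforced locally — preserved.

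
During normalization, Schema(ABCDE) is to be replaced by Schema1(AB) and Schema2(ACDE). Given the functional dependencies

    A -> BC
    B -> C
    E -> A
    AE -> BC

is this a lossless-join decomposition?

Yes

Common attributes: Schema1 ∩ Schema2 = {A}.
Closure of {A}: A → BC applies, adding BC. So (A)⁺ = {ABC}.
This closure contains every attribute of Schema1, so Schema1 ∩ Schema2 → Schema1. The join is lossless.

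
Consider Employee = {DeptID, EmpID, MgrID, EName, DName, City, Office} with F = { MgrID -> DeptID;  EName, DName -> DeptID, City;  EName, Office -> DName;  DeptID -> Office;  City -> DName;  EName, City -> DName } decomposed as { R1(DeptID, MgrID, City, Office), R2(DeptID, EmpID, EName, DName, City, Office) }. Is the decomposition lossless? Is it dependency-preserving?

lossy but dependency-preserving

Lossless test: (DeptID, City, Office)⁺ = {DeptID, DName, City, Office}, which is a superkey of neither fragment — lossy.
Dependency preservation: every FD's attributes lie within a single fragment, so each can be enforced locally — preserved.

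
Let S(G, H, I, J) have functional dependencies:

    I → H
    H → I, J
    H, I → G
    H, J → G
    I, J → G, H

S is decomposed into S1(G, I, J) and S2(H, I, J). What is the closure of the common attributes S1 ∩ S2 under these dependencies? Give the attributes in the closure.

G, H, I, J

S1 ∩ S2 = {I, J}.
I → H applies, adding H
H, I → G applies, adding G
Closure: {G, H, I, J}.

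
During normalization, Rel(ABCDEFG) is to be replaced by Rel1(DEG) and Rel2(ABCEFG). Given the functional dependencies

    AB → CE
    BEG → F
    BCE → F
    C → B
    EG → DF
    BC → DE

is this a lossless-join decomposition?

Yes

Common attributes: Rel1 ∩ Rel2 = {EG}.
Closure of {EG}: EG → DF applies, adding DF. So (EG)⁺ = {DEFG}.
This closure contains every attribute of Rel1, so Rel1 ∩ Rel2 → Rel1. The join is lossless.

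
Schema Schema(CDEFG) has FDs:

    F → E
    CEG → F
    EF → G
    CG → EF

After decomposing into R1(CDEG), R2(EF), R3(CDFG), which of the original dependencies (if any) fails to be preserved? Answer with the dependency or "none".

none

F → E lies within R2.
CEG → F: restricted closure across fragments reaches F.
EF → G: restricted closure across fragments reaches G.
CG → EF: restricted closure across fragments reaches EF.
Every dependency is enforceable on the fragments, so the decomposition is dependency-preserving.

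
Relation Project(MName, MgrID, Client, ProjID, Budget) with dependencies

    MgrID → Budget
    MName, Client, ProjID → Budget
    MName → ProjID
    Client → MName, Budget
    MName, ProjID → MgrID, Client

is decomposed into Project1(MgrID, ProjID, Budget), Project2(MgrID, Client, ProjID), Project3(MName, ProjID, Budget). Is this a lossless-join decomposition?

No

Chase test. Columns are MName, MgrID, Client, ProjID, Budget; row i has aⱼ where attribute j ∈ Projecti, else bᵢⱼ.
Initial tableau (one row per fragment):
  row 1: b11 a2 b13 a4 a5
  row 2: b21 a2 a3 a4 b25
  row 3: a1 b32 b33 a4 a5
Rows 1 and 2 agree on MgrID; apply MgrID→Budget and equate their Budget entries.
No row becomes fully distinguished — the join is lossy.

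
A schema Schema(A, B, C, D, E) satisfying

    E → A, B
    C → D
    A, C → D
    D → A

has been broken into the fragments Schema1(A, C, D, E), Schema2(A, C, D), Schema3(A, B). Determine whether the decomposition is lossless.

Chase test. Columns are A, B, C, D, E; row i has aⱼ where attribute j ∈ Schemai, else bᵢⱼ.
Initial tableau (one row per fragment):
  row 1: a1 b12 a3 a4 a5
  row 2: a1 b22 a3 a4 b25
  row 3: a1 a2 b33 b34 b35
No row becomes fully distinguished — the join is lossy.

No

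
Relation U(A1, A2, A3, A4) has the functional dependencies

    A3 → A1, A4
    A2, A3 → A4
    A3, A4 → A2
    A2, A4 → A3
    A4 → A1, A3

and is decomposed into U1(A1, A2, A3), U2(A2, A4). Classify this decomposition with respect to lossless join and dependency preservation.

Lossless test: (A2)⁺ = {A2}, which is a superkey of neither fragment — lossy.
Dependency preservation: the restricted closure of {A3} across the fragments never reaches {A1, A4}, so A3 → A1, A4 cannot be enforced without a join — not preserved.

lossy and not dependency-preserving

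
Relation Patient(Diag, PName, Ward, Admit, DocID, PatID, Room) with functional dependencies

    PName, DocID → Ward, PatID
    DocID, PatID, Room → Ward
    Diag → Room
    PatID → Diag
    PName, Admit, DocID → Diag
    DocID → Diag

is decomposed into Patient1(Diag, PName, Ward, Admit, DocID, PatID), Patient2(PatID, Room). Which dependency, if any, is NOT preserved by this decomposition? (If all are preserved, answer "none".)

Check Diag → Room: no single fragment contains all of {Diag, Room}, and the restricted closure of {Diag} across the fragments never reaches {Room}.
PName, DocID → Ward, PatID is preserved.
DocID, PatID, Room → Ward is preserved.
PatID → Diag is preserved.
PName, Admit, DocID → Diag is preserved.
DocID → Diag is preserved.

Diag → Room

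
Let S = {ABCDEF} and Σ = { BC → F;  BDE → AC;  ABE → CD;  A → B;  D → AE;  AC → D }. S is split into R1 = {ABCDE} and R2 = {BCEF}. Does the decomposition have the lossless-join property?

Yes

Common attributes: R1 ∩ R2 = {BCE}.
Closure of {BCE}: BC → F applies, adding F. So (BCE)⁺ = {BCEF}.
This closure contains every attribute of R2, so R1 ∩ R2 → R2. The join is lossless.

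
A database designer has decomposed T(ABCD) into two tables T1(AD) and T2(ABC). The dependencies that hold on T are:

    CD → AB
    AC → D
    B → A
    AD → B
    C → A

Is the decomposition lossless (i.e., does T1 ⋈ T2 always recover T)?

Common attributes: T1 ∩ T2 = {A}.
No dependency enlarges {A}, so (A)⁺ = {A}.
The closure contains neither all of T1 = {AD} nor all of T2 = {ABC}, so the common attributes are not a superkey of either fragment. The join is lossy.

No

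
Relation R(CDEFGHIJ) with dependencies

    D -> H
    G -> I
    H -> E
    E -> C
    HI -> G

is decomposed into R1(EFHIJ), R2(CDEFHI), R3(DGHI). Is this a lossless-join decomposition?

No

Chase test. Columns are CDEFGHIJ; row i has aⱼ where attribute j ∈ Ri, else bᵢⱼ.
Initial tableau (one row per fragment):
  row 1: b11 b12 a3 a4 b15 a6 a7 a8
  row 2: a1 a2 a3 a4 b25 a6 a7 b28
  row 3: b31 a2 b33 b34 a5 a6 a7 b38
Rows 1 and 3 agree on H; apply H→E and equate their E entries.
Rows 1 and 2 agree on E; apply E→C and equate their C entries.
Rows 1 and 3 agree on E; apply E→C and equate their C entries.
Rows 1 and 2 agree on HI; apply HI→G and equate their G entries.
Rows 1 and 3 agree on HI; apply HI→G and equate their G entries.
No row becomes fully distinguished — the join is lossy.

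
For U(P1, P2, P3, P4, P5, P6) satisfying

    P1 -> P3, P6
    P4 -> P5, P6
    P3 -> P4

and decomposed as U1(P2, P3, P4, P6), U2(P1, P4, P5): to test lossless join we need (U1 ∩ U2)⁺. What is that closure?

U1 ∩ U2 = {P4}.
P4 → P5, P6 applies, adding P5, P6
Closure: {P4, P5, P6}.

P4, P5, P6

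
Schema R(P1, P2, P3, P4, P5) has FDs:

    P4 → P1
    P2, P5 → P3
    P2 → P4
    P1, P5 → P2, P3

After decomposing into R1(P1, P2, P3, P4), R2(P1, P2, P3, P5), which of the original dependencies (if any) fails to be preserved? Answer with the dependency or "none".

P4 → P1 lies within R1.
P2, P5 → P3 lies within R2.
P2 → P4 lies within R1.
P1, P5 → P2, P3 lies within R2.
Every dependency is enforceable on the fragments, so the decomposition is dependency-preserving.

none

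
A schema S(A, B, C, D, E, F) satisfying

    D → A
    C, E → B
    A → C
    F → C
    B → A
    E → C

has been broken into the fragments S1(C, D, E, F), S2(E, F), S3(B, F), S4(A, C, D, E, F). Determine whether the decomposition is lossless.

Chase test. Columns are A, B, C, D, E, F; row i has aⱼ where attribute j ∈ Si, else bᵢⱼ.
Initial tableau (one row per fragment):
  row 1: b11 b12 a3 a4 a5 a6
  row 2: b21 b22 b23 b24 a5 a6
  row 3: b31 a2 b33 b34 b35 a6
  row 4: a1 b42 a3 a4 a5 a6
Rows 1 and 4 agree on D; apply D→A and equate their A entries.
Rows 1 and 4 agree on C, E; apply C, E→B and equate their B entries.
Rows 1 and 2 agree on F; apply F→C and equate their C entries.
Rows 1 and 3 agree on F; apply F→C and equate their C entries.
Rows 1 and 2 agree on C, E; apply C, E→B and equate their B entries.
Rows 1 and 2 agree on B; apply B→A and equate their A entries.
No row becomes fully distinguished — the join is lossy.

No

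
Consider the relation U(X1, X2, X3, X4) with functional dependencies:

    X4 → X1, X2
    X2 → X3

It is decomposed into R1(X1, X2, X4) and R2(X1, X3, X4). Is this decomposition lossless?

Common attributes: R1 ∩ R2 = {X1, X4}.
Closure of {X1, X4}: X4 → X1, X2 applies, adding X2; X2 → X3 applies, adding X3. So (X1, X4)⁺ = {X1, X2, X3, X4}.
This closure contains every attribute of R1, so R1 ∩ R2 → R1. The join is lossless.

Yes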